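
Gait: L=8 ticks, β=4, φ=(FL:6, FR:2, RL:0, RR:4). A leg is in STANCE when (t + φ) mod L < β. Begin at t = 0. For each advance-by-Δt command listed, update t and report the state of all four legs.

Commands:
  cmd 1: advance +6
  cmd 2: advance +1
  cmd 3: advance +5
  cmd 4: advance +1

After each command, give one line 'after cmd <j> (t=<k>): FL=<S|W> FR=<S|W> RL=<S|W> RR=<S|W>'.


after cmd 1 (t=6): FL=W FR=S RL=W RR=S
after cmd 2 (t=7): FL=W FR=S RL=W RR=S
after cmd 3 (t=12): FL=S FR=W RL=W RR=S
after cmd 4 (t=13): FL=S FR=W RL=W RR=S

start t=0: FL=W FR=S RL=S RR=W
cmd 1: advance +6 → t=6, phase=(4,0,6,2) → FL=W FR=S RL=W RR=S
cmd 2: advance +1 → t=7, phase=(5,1,7,3) → FL=W FR=S RL=W RR=S
cmd 3: advance +5 → t=12, phase=(2,6,4,0) → FL=S FR=W RL=W RR=S
cmd 4: advance +1 → t=13, phase=(3,7,5,1) → FL=S FR=W RL=W RR=S


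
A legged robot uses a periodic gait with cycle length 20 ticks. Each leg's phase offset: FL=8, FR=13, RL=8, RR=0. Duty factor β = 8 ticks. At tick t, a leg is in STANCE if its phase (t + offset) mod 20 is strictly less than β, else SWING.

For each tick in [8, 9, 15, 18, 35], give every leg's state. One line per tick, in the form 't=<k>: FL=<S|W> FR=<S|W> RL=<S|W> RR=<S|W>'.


t=8: phase=(16,1,16,8) vs β=8 → FL=W FR=S RL=W RR=W
t=9: phase=(17,2,17,9) vs β=8 → FL=W FR=S RL=W RR=W
t=15: phase=(3,8,3,15) vs β=8 → FL=S FR=W RL=S RR=W
t=18: phase=(6,11,6,18) vs β=8 → FL=S FR=W RL=S RR=W
t=35: phase=(3,8,3,15) vs β=8 → FL=S FR=W RL=S RR=W

t=8: FL=W FR=S RL=W RR=W
t=9: FL=W FR=S RL=W RR=W
t=15: FL=S FR=W RL=S RR=W
t=18: FL=S FR=W RL=S RR=W
t=35: FL=S FR=W RL=S RR=W


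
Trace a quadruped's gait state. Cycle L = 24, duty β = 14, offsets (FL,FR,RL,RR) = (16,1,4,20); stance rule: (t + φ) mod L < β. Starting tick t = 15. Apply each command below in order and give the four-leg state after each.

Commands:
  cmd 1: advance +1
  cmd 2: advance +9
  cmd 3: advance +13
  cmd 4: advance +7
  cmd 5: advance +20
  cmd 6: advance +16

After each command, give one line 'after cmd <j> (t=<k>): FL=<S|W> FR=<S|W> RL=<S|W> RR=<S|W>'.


after cmd 1 (t=16): FL=S FR=W RL=W RR=S
after cmd 2 (t=25): FL=W FR=S RL=S RR=W
after cmd 3 (t=38): FL=S FR=W RL=W RR=S
after cmd 4 (t=45): FL=S FR=W RL=S RR=W
after cmd 5 (t=65): FL=S FR=W RL=W RR=S
after cmd 6 (t=81): FL=S FR=S RL=S RR=S

start t=15: FL=S FR=W RL=W RR=S
cmd 1: advance +1 → t=16, phase=(8,17,20,12) → FL=S FR=W RL=W RR=S
cmd 2: advance +9 → t=25, phase=(17,2,5,21) → FL=W FR=S RL=S RR=W
cmd 3: advance +13 → t=38, phase=(6,15,18,10) → FL=S FR=W RL=W RR=S
cmd 4: advance +7 → t=45, phase=(13,22,1,17) → FL=S FR=W RL=S RR=W
cmd 5: advance +20 → t=65, phase=(9,18,21,13) → FL=S FR=W RL=W RR=S
cmd 6: advance +16 → t=81, phase=(1,10,13,5) → FL=S FR=S RL=S RR=S


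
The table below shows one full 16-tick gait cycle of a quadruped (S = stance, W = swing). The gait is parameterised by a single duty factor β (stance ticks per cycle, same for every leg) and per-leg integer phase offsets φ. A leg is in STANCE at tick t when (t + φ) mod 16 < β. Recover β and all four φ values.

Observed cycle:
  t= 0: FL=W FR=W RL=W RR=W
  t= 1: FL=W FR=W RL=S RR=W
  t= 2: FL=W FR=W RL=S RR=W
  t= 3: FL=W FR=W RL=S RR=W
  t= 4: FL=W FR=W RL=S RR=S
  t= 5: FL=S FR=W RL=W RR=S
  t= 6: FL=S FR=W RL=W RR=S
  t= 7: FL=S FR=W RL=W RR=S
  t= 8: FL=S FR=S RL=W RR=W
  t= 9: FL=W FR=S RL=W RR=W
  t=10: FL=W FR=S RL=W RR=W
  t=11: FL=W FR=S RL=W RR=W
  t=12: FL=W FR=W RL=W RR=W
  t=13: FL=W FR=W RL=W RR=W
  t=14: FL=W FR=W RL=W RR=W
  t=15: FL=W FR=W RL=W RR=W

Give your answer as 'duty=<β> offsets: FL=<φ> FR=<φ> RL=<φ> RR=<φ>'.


duty β = stance ticks per leg = 4
FL: stance ticks = 4; W→S at t=5 → φ=11
FR: stance ticks = 4; W→S at t=8 → φ=8
RL: stance ticks = 4; W→S at t=1 → φ=15
RR: stance ticks = 4; W→S at t=4 → φ=12

duty=4 offsets: FL=11 FR=8 RL=15 RR=12


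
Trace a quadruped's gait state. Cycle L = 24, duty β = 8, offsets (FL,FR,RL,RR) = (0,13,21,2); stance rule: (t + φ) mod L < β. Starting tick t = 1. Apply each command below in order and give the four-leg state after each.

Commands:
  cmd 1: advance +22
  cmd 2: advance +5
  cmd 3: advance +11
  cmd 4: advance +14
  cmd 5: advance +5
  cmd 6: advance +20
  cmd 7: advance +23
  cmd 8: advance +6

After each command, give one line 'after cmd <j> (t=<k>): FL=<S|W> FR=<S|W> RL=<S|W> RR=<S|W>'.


after cmd 1 (t=23): FL=W FR=W RL=W RR=S
after cmd 2 (t=28): FL=S FR=W RL=S RR=S
after cmd 3 (t=39): FL=W FR=S RL=W RR=W
after cmd 4 (t=53): FL=S FR=W RL=S RR=S
after cmd 5 (t=58): FL=W FR=W RL=S RR=W
after cmd 6 (t=78): FL=S FR=W RL=S RR=W
after cmd 7 (t=101): FL=S FR=W RL=S RR=S
after cmd 8 (t=107): FL=W FR=S RL=W RR=W

start t=1: FL=S FR=W RL=W RR=S
cmd 1: advance +22 → t=23, phase=(23,12,20,1) → FL=W FR=W RL=W RR=S
cmd 2: advance +5 → t=28, phase=(4,17,1,6) → FL=S FR=W RL=S RR=S
cmd 3: advance +11 → t=39, phase=(15,4,12,17) → FL=W FR=S RL=W RR=W
cmd 4: advance +14 → t=53, phase=(5,18,2,7) → FL=S FR=W RL=S RR=S
cmd 5: advance +5 → t=58, phase=(10,23,7,12) → FL=W FR=W RL=S RR=W
cmd 6: advance +20 → t=78, phase=(6,19,3,8) → FL=S FR=W RL=S RR=W
cmd 7: advance +23 → t=101, phase=(5,18,2,7) → FL=S FR=W RL=S RR=S
cmd 8: advance +6 → t=107, phase=(11,0,8,13) → FL=W FR=S RL=W RR=W


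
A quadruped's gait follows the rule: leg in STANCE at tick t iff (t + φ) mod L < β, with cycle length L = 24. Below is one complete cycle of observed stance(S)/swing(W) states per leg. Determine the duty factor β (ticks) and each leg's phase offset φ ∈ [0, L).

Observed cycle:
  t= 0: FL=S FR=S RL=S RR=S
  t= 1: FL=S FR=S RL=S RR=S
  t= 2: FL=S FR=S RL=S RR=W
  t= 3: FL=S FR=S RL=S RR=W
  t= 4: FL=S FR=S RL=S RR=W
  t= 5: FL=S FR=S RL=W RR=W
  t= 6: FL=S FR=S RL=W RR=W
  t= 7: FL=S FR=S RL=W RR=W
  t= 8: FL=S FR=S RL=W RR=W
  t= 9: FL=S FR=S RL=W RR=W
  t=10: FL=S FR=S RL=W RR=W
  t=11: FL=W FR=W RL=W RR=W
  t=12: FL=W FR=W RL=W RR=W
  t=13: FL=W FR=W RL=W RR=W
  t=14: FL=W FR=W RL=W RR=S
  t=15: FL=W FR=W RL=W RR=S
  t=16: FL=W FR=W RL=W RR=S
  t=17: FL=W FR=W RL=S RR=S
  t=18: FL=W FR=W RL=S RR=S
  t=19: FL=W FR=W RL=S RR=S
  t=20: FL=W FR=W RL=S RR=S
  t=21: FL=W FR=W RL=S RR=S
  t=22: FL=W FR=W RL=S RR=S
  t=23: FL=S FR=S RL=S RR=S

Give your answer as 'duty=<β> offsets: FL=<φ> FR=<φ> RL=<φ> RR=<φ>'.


duty β = stance ticks per leg = 12
FL: stance ticks = 12; W→S at t=23 → φ=1
FR: stance ticks = 12; W→S at t=23 → φ=1
RL: stance ticks = 12; W→S at t=17 → φ=7
RR: stance ticks = 12; W→S at t=14 → φ=10

duty=12 offsets: FL=1 FR=1 RL=7 RR=10


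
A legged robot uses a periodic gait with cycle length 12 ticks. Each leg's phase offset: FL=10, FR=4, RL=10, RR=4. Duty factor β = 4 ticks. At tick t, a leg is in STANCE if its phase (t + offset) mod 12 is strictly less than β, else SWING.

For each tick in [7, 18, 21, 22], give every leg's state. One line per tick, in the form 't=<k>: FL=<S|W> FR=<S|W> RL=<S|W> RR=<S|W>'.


t=7: phase=(5,11,5,11) vs β=4 → FL=W FR=W RL=W RR=W
t=18: phase=(4,10,4,10) vs β=4 → FL=W FR=W RL=W RR=W
t=21: phase=(7,1,7,1) vs β=4 → FL=W FR=S RL=W RR=S
t=22: phase=(8,2,8,2) vs β=4 → FL=W FR=S RL=W RR=S

t=7: FL=W FR=W RL=W RR=W
t=18: FL=W FR=W RL=W RR=W
t=21: FL=W FR=S RL=W RR=S
t=22: FL=W FR=S RL=W RR=S


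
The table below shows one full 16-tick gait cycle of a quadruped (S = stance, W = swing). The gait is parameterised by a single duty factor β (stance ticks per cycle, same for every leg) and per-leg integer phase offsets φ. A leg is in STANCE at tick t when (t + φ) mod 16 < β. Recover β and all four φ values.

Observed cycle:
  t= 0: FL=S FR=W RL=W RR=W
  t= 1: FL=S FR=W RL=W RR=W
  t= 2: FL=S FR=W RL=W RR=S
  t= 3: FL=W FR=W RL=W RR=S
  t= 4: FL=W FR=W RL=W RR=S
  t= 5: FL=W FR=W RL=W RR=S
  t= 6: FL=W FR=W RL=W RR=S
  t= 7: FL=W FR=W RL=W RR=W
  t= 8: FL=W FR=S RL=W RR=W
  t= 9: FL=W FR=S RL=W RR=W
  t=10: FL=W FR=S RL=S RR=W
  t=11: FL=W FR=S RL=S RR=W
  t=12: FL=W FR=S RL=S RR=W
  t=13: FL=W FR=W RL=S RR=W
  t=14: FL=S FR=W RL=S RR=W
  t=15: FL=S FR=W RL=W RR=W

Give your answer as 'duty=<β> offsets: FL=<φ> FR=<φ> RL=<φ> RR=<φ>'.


duty=5 offsets: FL=2 FR=8 RL=6 RR=14

duty β = stance ticks per leg = 5
FL: stance ticks = 5; W→S at t=14 → φ=2
FR: stance ticks = 5; W→S at t=8 → φ=8
RL: stance ticks = 5; W→S at t=10 → φ=6
RR: stance ticks = 5; W→S at t=2 → φ=14


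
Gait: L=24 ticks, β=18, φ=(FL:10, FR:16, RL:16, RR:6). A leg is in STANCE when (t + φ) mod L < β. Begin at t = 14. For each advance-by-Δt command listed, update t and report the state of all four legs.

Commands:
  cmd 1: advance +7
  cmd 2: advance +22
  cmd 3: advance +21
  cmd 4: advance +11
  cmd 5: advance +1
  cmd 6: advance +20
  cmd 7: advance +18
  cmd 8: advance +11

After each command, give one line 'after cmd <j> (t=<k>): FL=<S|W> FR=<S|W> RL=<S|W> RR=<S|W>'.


start t=14: FL=S FR=S RL=S RR=W
cmd 1: advance +7 → t=21, phase=(7,13,13,3) → FL=S FR=S RL=S RR=S
cmd 2: advance +22 → t=43, phase=(5,11,11,1) → FL=S FR=S RL=S RR=S
cmd 3: advance +21 → t=64, phase=(2,8,8,22) → FL=S FR=S RL=S RR=W
cmd 4: advance +11 → t=75, phase=(13,19,19,9) → FL=S FR=W RL=W RR=S
cmd 5: advance +1 → t=76, phase=(14,20,20,10) → FL=S FR=W RL=W RR=S
cmd 6: advance +20 → t=96, phase=(10,16,16,6) → FL=S FR=S RL=S RR=S
cmd 7: advance +18 → t=114, phase=(4,10,10,0) → FL=S FR=S RL=S RR=S
cmd 8: advance +11 → t=125, phase=(15,21,21,11) → FL=S FR=W RL=W RR=S

after cmd 1 (t=21): FL=S FR=S RL=S RR=S
after cmd 2 (t=43): FL=S FR=S RL=S RR=S
after cmd 3 (t=64): FL=S FR=S RL=S RR=W
after cmd 4 (t=75): FL=S FR=W RL=W RR=S
after cmd 5 (t=76): FL=S FR=W RL=W RR=S
after cmd 6 (t=96): FL=S FR=S RL=S RR=S
after cmd 7 (t=114): FL=S FR=S RL=S RR=S
after cmd 8 (t=125): FL=S FR=W RL=W RR=S


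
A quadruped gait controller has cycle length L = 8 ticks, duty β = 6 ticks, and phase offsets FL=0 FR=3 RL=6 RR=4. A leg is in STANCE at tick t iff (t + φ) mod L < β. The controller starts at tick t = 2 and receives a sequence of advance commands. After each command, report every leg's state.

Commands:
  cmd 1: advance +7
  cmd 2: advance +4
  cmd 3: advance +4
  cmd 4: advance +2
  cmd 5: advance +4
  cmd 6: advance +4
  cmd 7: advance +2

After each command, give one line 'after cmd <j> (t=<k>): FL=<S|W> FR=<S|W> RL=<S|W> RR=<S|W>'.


after cmd 1 (t=9): FL=S FR=S RL=W RR=S
after cmd 2 (t=13): FL=S FR=S RL=S RR=S
after cmd 3 (t=17): FL=S FR=S RL=W RR=S
after cmd 4 (t=19): FL=S FR=W RL=S RR=W
after cmd 5 (t=23): FL=W FR=S RL=S RR=S
after cmd 6 (t=27): FL=S FR=W RL=S RR=W
after cmd 7 (t=29): FL=S FR=S RL=S RR=S

start t=2: FL=S FR=S RL=S RR=W
cmd 1: advance +7 → t=9, phase=(1,4,7,5) → FL=S FR=S RL=W RR=S
cmd 2: advance +4 → t=13, phase=(5,0,3,1) → FL=S FR=S RL=S RR=S
cmd 3: advance +4 → t=17, phase=(1,4,7,5) → FL=S FR=S RL=W RR=S
cmd 4: advance +2 → t=19, phase=(3,6,1,7) → FL=S FR=W RL=S RR=W
cmd 5: advance +4 → t=23, phase=(7,2,5,3) → FL=W FR=S RL=S RR=S
cmd 6: advance +4 → t=27, phase=(3,6,1,7) → FL=S FR=W RL=S RR=W
cmd 7: advance +2 → t=29, phase=(5,0,3,1) → FL=S FR=S RL=S RR=S


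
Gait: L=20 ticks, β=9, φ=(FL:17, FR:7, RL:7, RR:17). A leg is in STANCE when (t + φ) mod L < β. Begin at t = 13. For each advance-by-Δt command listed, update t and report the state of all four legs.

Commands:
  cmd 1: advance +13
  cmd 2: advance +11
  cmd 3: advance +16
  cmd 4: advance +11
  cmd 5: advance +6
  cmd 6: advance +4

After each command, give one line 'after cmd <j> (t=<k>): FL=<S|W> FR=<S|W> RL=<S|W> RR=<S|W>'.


start t=13: FL=W FR=S RL=S RR=W
cmd 1: advance +13 → t=26, phase=(3,13,13,3) → FL=S FR=W RL=W RR=S
cmd 2: advance +11 → t=37, phase=(14,4,4,14) → FL=W FR=S RL=S RR=W
cmd 3: advance +16 → t=53, phase=(10,0,0,10) → FL=W FR=S RL=S RR=W
cmd 4: advance +11 → t=64, phase=(1,11,11,1) → FL=S FR=W RL=W RR=S
cmd 5: advance +6 → t=70, phase=(7,17,17,7) → FL=S FR=W RL=W RR=S
cmd 6: advance +4 → t=74, phase=(11,1,1,11) → FL=W FR=S RL=S RR=W

after cmd 1 (t=26): FL=S FR=W RL=W RR=S
after cmd 2 (t=37): FL=W FR=S RL=S RR=W
after cmd 3 (t=53): FL=W FR=S RL=S RR=W
after cmd 4 (t=64): FL=S FR=W RL=W RR=S
after cmd 5 (t=70): FL=S FR=W RL=W RR=S
after cmd 6 (t=74): FL=W FR=S RL=S RR=W


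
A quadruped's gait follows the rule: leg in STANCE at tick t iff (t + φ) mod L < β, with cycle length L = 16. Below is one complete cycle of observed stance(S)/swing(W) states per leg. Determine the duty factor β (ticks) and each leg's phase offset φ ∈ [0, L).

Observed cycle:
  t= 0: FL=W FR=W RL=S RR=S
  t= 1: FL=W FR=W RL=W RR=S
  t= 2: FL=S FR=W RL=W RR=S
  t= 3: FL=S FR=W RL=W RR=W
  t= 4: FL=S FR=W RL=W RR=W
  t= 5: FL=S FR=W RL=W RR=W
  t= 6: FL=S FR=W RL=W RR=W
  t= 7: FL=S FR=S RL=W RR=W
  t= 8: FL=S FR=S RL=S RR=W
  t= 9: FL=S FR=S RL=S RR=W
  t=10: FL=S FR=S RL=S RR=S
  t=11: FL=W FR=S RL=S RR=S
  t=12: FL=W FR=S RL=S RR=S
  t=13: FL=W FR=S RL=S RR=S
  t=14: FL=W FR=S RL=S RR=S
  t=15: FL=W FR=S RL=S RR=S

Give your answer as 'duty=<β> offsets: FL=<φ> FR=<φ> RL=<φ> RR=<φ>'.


duty β = stance ticks per leg = 9
FL: stance ticks = 9; W→S at t=2 → φ=14
FR: stance ticks = 9; W→S at t=7 → φ=9
RL: stance ticks = 9; W→S at t=8 → φ=8
RR: stance ticks = 9; W→S at t=10 → φ=6

duty=9 offsets: FL=14 FR=9 RL=8 RR=6


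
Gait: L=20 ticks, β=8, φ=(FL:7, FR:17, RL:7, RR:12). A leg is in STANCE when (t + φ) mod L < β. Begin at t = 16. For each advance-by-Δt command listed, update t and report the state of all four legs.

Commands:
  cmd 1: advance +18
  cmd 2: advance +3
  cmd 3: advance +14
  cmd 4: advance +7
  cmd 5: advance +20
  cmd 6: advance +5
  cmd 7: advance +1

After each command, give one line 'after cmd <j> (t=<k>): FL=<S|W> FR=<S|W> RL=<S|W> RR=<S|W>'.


start t=16: FL=S FR=W RL=S RR=W
cmd 1: advance +18 → t=34, phase=(1,11,1,6) → FL=S FR=W RL=S RR=S
cmd 2: advance +3 → t=37, phase=(4,14,4,9) → FL=S FR=W RL=S RR=W
cmd 3: advance +14 → t=51, phase=(18,8,18,3) → FL=W FR=W RL=W RR=S
cmd 4: advance +7 → t=58, phase=(5,15,5,10) → FL=S FR=W RL=S RR=W
cmd 5: advance +20 → t=78, phase=(5,15,5,10) → FL=S FR=W RL=S RR=W
cmd 6: advance +5 → t=83, phase=(10,0,10,15) → FL=W FR=S RL=W RR=W
cmd 7: advance +1 → t=84, phase=(11,1,11,16) → FL=W FR=S RL=W RR=W

after cmd 1 (t=34): FL=S FR=W RL=S RR=S
after cmd 2 (t=37): FL=S FR=W RL=S RR=W
after cmd 3 (t=51): FL=W FR=W RL=W RR=S
after cmd 4 (t=58): FL=S FR=W RL=S RR=W
after cmd 5 (t=78): FL=S FR=W RL=S RR=W
after cmd 6 (t=83): FL=W FR=S RL=W RR=W
after cmd 7 (t=84): FL=W FR=S RL=W RR=W


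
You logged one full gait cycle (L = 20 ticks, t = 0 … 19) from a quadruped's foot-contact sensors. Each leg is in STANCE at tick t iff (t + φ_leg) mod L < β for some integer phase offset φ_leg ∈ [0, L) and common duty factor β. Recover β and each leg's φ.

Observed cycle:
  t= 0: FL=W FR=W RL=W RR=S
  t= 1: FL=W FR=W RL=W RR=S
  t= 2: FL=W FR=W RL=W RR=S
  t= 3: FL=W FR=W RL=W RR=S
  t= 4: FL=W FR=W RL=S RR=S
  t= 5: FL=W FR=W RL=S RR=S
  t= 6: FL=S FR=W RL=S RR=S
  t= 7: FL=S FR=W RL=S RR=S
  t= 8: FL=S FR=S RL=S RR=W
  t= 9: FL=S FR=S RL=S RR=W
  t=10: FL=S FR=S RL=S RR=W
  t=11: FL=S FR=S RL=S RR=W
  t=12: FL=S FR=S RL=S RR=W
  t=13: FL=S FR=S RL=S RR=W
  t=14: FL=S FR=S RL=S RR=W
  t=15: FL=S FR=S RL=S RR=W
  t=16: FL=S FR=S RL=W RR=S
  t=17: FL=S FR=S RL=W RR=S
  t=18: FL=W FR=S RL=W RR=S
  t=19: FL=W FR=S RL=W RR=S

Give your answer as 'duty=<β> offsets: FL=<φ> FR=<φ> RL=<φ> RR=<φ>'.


duty β = stance ticks per leg = 12
FL: stance ticks = 12; W→S at t=6 → φ=14
FR: stance ticks = 12; W→S at t=8 → φ=12
RL: stance ticks = 12; W→S at t=4 → φ=16
RR: stance ticks = 12; W→S at t=16 → φ=4

duty=12 offsets: FL=14 FR=12 RL=16 RR=4


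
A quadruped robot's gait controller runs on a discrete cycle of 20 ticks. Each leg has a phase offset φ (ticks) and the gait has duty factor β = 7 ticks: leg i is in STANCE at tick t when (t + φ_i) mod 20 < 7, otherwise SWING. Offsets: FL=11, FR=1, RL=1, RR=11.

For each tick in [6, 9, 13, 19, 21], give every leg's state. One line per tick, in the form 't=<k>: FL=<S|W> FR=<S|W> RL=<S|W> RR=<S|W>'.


t=6: FL=W FR=W RL=W RR=W
t=9: FL=S FR=W RL=W RR=S
t=13: FL=S FR=W RL=W RR=S
t=19: FL=W FR=S RL=S RR=W
t=21: FL=W FR=S RL=S RR=W

t=6: phase=(17,7,7,17) vs β=7 → FL=W FR=W RL=W RR=W
t=9: phase=(0,10,10,0) vs β=7 → FL=S FR=W RL=W RR=S
t=13: phase=(4,14,14,4) vs β=7 → FL=S FR=W RL=W RR=S
t=19: phase=(10,0,0,10) vs β=7 → FL=W FR=S RL=S RR=W
t=21: phase=(12,2,2,12) vs β=7 → FL=W FR=S RL=S RR=W


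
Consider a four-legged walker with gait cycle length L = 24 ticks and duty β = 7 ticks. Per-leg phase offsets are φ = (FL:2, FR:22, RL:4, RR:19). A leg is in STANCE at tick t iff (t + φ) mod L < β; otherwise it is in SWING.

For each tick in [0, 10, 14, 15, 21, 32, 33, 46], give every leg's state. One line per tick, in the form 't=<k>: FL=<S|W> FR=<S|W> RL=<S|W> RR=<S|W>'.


t=0: phase=(2,22,4,19) vs β=7 → FL=S FR=W RL=S RR=W
t=10: phase=(12,8,14,5) vs β=7 → FL=W FR=W RL=W RR=S
t=14: phase=(16,12,18,9) vs β=7 → FL=W FR=W RL=W RR=W
t=15: phase=(17,13,19,10) vs β=7 → FL=W FR=W RL=W RR=W
t=21: phase=(23,19,1,16) vs β=7 → FL=W FR=W RL=S RR=W
t=32: phase=(10,6,12,3) vs β=7 → FL=W FR=S RL=W RR=S
t=33: phase=(11,7,13,4) vs β=7 → FL=W FR=W RL=W RR=S
t=46: phase=(0,20,2,17) vs β=7 → FL=S FR=W RL=S RR=W

t=0: FL=S FR=W RL=S RR=W
t=10: FL=W FR=W RL=W RR=S
t=14: FL=W FR=W RL=W RR=W
t=15: FL=W FR=W RL=W RR=W
t=21: FL=W FR=W RL=S RR=W
t=32: FL=W FR=S RL=W RR=S
t=33: FL=W FR=W RL=W RR=S
t=46: FL=S FR=W RL=S RR=W


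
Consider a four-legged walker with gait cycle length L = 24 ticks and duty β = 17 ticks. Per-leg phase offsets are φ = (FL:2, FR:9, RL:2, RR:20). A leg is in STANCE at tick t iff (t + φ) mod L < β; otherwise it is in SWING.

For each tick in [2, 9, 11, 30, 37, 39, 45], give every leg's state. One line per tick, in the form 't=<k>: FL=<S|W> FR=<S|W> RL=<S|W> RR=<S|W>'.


t=2: phase=(4,11,4,22) vs β=17 → FL=S FR=S RL=S RR=W
t=9: phase=(11,18,11,5) vs β=17 → FL=S FR=W RL=S RR=S
t=11: phase=(13,20,13,7) vs β=17 → FL=S FR=W RL=S RR=S
t=30: phase=(8,15,8,2) vs β=17 → FL=S FR=S RL=S RR=S
t=37: phase=(15,22,15,9) vs β=17 → FL=S FR=W RL=S RR=S
t=39: phase=(17,0,17,11) vs β=17 → FL=W FR=S RL=W RR=S
t=45: phase=(23,6,23,17) vs β=17 → FL=W FR=S RL=W RR=W

t=2: FL=S FR=S RL=S RR=W
t=9: FL=S FR=W RL=S RR=S
t=11: FL=S FR=W RL=S RR=S
t=30: FL=S FR=S RL=S RR=S
t=37: FL=S FR=W RL=S RR=S
t=39: FL=W FR=S RL=W RR=S
t=45: FL=W FR=S RL=W RR=W


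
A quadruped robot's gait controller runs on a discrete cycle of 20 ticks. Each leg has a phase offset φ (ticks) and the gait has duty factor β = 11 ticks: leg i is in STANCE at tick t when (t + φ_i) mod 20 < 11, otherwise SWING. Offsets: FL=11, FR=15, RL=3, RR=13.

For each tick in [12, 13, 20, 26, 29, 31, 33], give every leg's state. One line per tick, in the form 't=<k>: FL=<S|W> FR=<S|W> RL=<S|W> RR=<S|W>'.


t=12: FL=S FR=S RL=W RR=S
t=13: FL=S FR=S RL=W RR=S
t=20: FL=W FR=W RL=S RR=W
t=26: FL=W FR=S RL=S RR=W
t=29: FL=S FR=S RL=W RR=S
t=31: FL=S FR=S RL=W RR=S
t=33: FL=S FR=S RL=W RR=S

t=12: phase=(3,7,15,5) vs β=11 → FL=S FR=S RL=W RR=S
t=13: phase=(4,8,16,6) vs β=11 → FL=S FR=S RL=W RR=S
t=20: phase=(11,15,3,13) vs β=11 → FL=W FR=W RL=S RR=W
t=26: phase=(17,1,9,19) vs β=11 → FL=W FR=S RL=S RR=W
t=29: phase=(0,4,12,2) vs β=11 → FL=S FR=S RL=W RR=S
t=31: phase=(2,6,14,4) vs β=11 → FL=S FR=S RL=W RR=S
t=33: phase=(4,8,16,6) vs β=11 → FL=S FR=S RL=W RR=S


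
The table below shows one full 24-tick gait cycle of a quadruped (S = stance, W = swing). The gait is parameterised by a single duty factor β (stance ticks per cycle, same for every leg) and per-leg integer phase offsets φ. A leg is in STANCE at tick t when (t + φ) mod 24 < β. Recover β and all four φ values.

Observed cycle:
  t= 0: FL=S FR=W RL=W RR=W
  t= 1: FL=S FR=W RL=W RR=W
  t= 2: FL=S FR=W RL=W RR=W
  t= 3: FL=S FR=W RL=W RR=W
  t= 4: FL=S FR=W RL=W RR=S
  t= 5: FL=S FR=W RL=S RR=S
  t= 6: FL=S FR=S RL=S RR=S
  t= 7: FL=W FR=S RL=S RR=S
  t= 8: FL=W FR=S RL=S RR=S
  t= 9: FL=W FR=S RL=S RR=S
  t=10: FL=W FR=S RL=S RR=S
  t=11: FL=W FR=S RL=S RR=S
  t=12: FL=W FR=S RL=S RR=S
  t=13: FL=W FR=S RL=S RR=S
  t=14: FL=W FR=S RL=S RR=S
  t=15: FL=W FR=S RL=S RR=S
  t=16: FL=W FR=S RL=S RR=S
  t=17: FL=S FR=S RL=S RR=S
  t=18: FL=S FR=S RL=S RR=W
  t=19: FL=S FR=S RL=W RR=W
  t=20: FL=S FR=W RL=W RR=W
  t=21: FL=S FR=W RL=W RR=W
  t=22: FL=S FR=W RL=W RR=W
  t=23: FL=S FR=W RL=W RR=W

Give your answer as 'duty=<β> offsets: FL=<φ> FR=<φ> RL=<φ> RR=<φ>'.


duty β = stance ticks per leg = 14
FL: stance ticks = 14; W→S at t=17 → φ=7
FR: stance ticks = 14; W→S at t=6 → φ=18
RL: stance ticks = 14; W→S at t=5 → φ=19
RR: stance ticks = 14; W→S at t=4 → φ=20

duty=14 offsets: FL=7 FR=18 RL=19 RR=20


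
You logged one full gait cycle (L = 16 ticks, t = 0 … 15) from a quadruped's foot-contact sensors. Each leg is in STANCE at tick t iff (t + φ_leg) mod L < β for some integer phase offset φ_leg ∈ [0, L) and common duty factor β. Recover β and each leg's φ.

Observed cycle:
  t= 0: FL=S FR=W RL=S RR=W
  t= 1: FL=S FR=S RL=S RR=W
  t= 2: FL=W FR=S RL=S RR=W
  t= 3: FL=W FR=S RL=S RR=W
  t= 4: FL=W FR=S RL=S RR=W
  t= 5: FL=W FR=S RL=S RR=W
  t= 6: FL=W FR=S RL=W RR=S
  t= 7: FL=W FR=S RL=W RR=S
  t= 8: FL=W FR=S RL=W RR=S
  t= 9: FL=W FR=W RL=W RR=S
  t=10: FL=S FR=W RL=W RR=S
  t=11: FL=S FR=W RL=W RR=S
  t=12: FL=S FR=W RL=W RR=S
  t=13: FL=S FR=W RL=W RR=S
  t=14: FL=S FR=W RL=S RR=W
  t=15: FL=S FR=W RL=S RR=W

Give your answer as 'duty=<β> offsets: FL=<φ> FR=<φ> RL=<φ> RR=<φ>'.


duty β = stance ticks per leg = 8
FL: stance ticks = 8; W→S at t=10 → φ=6
FR: stance ticks = 8; W→S at t=1 → φ=15
RL: stance ticks = 8; W→S at t=14 → φ=2
RR: stance ticks = 8; W→S at t=6 → φ=10

duty=8 offsets: FL=6 FR=15 RL=2 RR=10


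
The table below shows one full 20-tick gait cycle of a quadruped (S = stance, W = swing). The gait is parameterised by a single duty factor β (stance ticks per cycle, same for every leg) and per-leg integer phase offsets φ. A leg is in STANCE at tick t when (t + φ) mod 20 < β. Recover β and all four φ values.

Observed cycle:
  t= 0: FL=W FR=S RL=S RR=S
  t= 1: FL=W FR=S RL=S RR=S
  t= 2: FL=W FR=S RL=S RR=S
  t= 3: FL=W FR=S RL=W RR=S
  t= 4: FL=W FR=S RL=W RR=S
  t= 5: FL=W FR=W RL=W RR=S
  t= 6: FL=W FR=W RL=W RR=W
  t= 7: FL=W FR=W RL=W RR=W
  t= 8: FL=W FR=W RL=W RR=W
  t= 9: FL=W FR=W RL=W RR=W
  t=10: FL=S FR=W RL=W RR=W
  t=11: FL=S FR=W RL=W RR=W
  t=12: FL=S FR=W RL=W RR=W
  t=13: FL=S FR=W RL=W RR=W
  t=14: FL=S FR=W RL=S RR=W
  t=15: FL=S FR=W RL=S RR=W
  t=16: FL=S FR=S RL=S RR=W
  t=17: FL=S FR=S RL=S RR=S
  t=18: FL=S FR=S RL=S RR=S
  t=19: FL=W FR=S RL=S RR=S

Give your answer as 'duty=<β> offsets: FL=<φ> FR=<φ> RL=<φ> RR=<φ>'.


duty β = stance ticks per leg = 9
FL: stance ticks = 9; W→S at t=10 → φ=10
FR: stance ticks = 9; W→S at t=16 → φ=4
RL: stance ticks = 9; W→S at t=14 → φ=6
RR: stance ticks = 9; W→S at t=17 → φ=3

duty=9 offsets: FL=10 FR=4 RL=6 RR=3


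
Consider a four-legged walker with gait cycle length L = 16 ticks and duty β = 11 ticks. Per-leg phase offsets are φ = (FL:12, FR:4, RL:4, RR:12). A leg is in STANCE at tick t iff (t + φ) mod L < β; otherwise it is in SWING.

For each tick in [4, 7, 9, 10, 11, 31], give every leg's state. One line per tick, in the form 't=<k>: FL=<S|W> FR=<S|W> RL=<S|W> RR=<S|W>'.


t=4: phase=(0,8,8,0) vs β=11 → FL=S FR=S RL=S RR=S
t=7: phase=(3,11,11,3) vs β=11 → FL=S FR=W RL=W RR=S
t=9: phase=(5,13,13,5) vs β=11 → FL=S FR=W RL=W RR=S
t=10: phase=(6,14,14,6) vs β=11 → FL=S FR=W RL=W RR=S
t=11: phase=(7,15,15,7) vs β=11 → FL=S FR=W RL=W RR=S
t=31: phase=(11,3,3,11) vs β=11 → FL=W FR=S RL=S RR=W

t=4: FL=S FR=S RL=S RR=S
t=7: FL=S FR=W RL=W RR=S
t=9: FL=S FR=W RL=W RR=S
t=10: FL=S FR=W RL=W RR=S
t=11: FL=S FR=W RL=W RR=S
t=31: FL=W FR=S RL=S RR=W


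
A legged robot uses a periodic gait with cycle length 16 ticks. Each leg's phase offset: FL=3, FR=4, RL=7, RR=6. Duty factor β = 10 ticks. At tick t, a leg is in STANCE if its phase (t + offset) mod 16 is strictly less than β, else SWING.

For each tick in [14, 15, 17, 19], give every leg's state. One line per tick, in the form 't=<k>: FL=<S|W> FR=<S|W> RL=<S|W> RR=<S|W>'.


t=14: FL=S FR=S RL=S RR=S
t=15: FL=S FR=S RL=S RR=S
t=17: FL=S FR=S RL=S RR=S
t=19: FL=S FR=S RL=W RR=S

t=14: phase=(1,2,5,4) vs β=10 → FL=S FR=S RL=S RR=S
t=15: phase=(2,3,6,5) vs β=10 → FL=S FR=S RL=S RR=S
t=17: phase=(4,5,8,7) vs β=10 → FL=S FR=S RL=S RR=S
t=19: phase=(6,7,10,9) vs β=10 → FL=S FR=S RL=W RR=S


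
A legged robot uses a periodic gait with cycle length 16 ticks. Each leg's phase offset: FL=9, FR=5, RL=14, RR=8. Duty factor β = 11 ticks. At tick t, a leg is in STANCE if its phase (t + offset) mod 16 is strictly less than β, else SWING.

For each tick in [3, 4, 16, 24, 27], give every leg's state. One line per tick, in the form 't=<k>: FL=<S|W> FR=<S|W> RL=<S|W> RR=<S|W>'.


t=3: FL=W FR=S RL=S RR=W
t=4: FL=W FR=S RL=S RR=W
t=16: FL=S FR=S RL=W RR=S
t=24: FL=S FR=W RL=S RR=S
t=27: FL=S FR=S RL=S RR=S

t=3: phase=(12,8,1,11) vs β=11 → FL=W FR=S RL=S RR=W
t=4: phase=(13,9,2,12) vs β=11 → FL=W FR=S RL=S RR=W
t=16: phase=(9,5,14,8) vs β=11 → FL=S FR=S RL=W RR=S
t=24: phase=(1,13,6,0) vs β=11 → FL=S FR=W RL=S RR=S
t=27: phase=(4,0,9,3) vs β=11 → FL=S FR=S RL=S RR=S


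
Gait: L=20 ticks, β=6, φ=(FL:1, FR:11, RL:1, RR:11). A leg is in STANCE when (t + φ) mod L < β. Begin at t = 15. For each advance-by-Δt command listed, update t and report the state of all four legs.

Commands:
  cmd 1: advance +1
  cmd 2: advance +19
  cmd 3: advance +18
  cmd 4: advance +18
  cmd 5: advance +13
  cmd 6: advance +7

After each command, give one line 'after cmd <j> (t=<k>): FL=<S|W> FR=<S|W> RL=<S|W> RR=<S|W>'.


after cmd 1 (t=16): FL=W FR=W RL=W RR=W
after cmd 2 (t=35): FL=W FR=W RL=W RR=W
after cmd 3 (t=53): FL=W FR=S RL=W RR=S
after cmd 4 (t=71): FL=W FR=S RL=W RR=S
after cmd 5 (t=84): FL=S FR=W RL=S RR=W
after cmd 6 (t=91): FL=W FR=S RL=W RR=S

start t=15: FL=W FR=W RL=W RR=W
cmd 1: advance +1 → t=16, phase=(17,7,17,7) → FL=W FR=W RL=W RR=W
cmd 2: advance +19 → t=35, phase=(16,6,16,6) → FL=W FR=W RL=W RR=W
cmd 3: advance +18 → t=53, phase=(14,4,14,4) → FL=W FR=S RL=W RR=S
cmd 4: advance +18 → t=71, phase=(12,2,12,2) → FL=W FR=S RL=W RR=S
cmd 5: advance +13 → t=84, phase=(5,15,5,15) → FL=S FR=W RL=S RR=W
cmd 6: advance +7 → t=91, phase=(12,2,12,2) → FL=W FR=S RL=W RR=S


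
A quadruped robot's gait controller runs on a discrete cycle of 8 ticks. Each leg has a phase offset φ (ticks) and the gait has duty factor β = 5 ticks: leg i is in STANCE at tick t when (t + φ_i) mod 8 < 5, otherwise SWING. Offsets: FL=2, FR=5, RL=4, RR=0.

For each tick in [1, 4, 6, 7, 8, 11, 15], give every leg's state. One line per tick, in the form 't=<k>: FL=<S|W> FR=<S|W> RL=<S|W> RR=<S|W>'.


t=1: phase=(3,6,5,1) vs β=5 → FL=S FR=W RL=W RR=S
t=4: phase=(6,1,0,4) vs β=5 → FL=W FR=S RL=S RR=S
t=6: phase=(0,3,2,6) vs β=5 → FL=S FR=S RL=S RR=W
t=7: phase=(1,4,3,7) vs β=5 → FL=S FR=S RL=S RR=W
t=8: phase=(2,5,4,0) vs β=5 → FL=S FR=W RL=S RR=S
t=11: phase=(5,0,7,3) vs β=5 → FL=W FR=S RL=W RR=S
t=15: phase=(1,4,3,7) vs β=5 → FL=S FR=S RL=S RR=W

t=1: FL=S FR=W RL=W RR=S
t=4: FL=W FR=S RL=S RR=S
t=6: FL=S FR=S RL=S RR=W
t=7: FL=S FR=S RL=S RR=W
t=8: FL=S FR=W RL=S RR=S
t=11: FL=W FR=S RL=W RR=S
t=15: FL=S FR=S RL=S RR=W


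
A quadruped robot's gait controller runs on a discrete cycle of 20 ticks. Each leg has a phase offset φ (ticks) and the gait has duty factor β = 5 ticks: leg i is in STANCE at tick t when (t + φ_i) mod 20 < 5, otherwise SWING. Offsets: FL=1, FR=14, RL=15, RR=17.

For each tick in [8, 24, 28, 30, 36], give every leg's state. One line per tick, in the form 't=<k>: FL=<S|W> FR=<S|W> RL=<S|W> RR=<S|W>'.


t=8: phase=(9,2,3,5) vs β=5 → FL=W FR=S RL=S RR=W
t=24: phase=(5,18,19,1) vs β=5 → FL=W FR=W RL=W RR=S
t=28: phase=(9,2,3,5) vs β=5 → FL=W FR=S RL=S RR=W
t=30: phase=(11,4,5,7) vs β=5 → FL=W FR=S RL=W RR=W
t=36: phase=(17,10,11,13) vs β=5 → FL=W FR=W RL=W RR=W

t=8: FL=W FR=S RL=S RR=W
t=24: FL=W FR=W RL=W RR=S
t=28: FL=W FR=S RL=S RR=W
t=30: FL=W FR=S RL=W RR=W
t=36: FL=W FR=W RL=W RR=W


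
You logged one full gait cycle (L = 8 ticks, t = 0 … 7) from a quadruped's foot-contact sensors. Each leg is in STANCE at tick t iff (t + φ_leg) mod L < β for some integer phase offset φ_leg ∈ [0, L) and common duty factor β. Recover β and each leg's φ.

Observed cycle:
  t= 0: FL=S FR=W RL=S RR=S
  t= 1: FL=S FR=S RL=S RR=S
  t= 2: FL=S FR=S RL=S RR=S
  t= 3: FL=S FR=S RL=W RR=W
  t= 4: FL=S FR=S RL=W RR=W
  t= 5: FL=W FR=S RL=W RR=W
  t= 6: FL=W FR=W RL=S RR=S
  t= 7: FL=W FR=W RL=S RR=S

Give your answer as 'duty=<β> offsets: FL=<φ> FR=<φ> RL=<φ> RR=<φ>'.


duty β = stance ticks per leg = 5
FL: stance ticks = 5; W→S at t=0 → φ=0
FR: stance ticks = 5; W→S at t=1 → φ=7
RL: stance ticks = 5; W→S at t=6 → φ=2
RR: stance ticks = 5; W→S at t=6 → φ=2

duty=5 offsets: FL=0 FR=7 RL=2 RR=2


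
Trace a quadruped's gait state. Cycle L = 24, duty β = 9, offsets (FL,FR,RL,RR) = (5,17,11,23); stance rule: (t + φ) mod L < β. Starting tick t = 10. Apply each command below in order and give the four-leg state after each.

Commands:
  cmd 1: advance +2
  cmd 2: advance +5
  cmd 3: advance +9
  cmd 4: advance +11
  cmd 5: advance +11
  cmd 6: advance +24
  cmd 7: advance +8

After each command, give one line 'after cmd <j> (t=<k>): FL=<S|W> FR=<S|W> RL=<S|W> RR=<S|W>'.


start t=10: FL=W FR=S RL=W RR=W
cmd 1: advance +2 → t=12, phase=(17,5,23,11) → FL=W FR=S RL=W RR=W
cmd 2: advance +5 → t=17, phase=(22,10,4,16) → FL=W FR=W RL=S RR=W
cmd 3: advance +9 → t=26, phase=(7,19,13,1) → FL=S FR=W RL=W RR=S
cmd 4: advance +11 → t=37, phase=(18,6,0,12) → FL=W FR=S RL=S RR=W
cmd 5: advance +11 → t=48, phase=(5,17,11,23) → FL=S FR=W RL=W RR=W
cmd 6: advance +24 → t=72, phase=(5,17,11,23) → FL=S FR=W RL=W RR=W
cmd 7: advance +8 → t=80, phase=(13,1,19,7) → FL=W FR=S RL=W RR=S

after cmd 1 (t=12): FL=W FR=S RL=W RR=W
after cmd 2 (t=17): FL=W FR=W RL=S RR=W
after cmd 3 (t=26): FL=S FR=W RL=W RR=S
after cmd 4 (t=37): FL=W FR=S RL=S RR=W
after cmd 5 (t=48): FL=S FR=W RL=W RR=W
after cmd 6 (t=72): FL=S FR=W RL=W RR=W
after cmd 7 (t=80): FL=W FR=S RL=W RR=S


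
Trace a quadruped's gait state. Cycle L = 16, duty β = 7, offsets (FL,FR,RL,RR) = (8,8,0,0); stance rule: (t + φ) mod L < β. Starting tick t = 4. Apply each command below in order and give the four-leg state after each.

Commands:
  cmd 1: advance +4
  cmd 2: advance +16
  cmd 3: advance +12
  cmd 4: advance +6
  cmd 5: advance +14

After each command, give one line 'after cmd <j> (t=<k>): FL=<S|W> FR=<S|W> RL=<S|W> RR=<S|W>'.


after cmd 1 (t=8): FL=S FR=S RL=W RR=W
after cmd 2 (t=24): FL=S FR=S RL=W RR=W
after cmd 3 (t=36): FL=W FR=W RL=S RR=S
after cmd 4 (t=42): FL=S FR=S RL=W RR=W
after cmd 5 (t=56): FL=S FR=S RL=W RR=W

start t=4: FL=W FR=W RL=S RR=S
cmd 1: advance +4 → t=8, phase=(0,0,8,8) → FL=S FR=S RL=W RR=W
cmd 2: advance +16 → t=24, phase=(0,0,8,8) → FL=S FR=S RL=W RR=W
cmd 3: advance +12 → t=36, phase=(12,12,4,4) → FL=W FR=W RL=S RR=S
cmd 4: advance +6 → t=42, phase=(2,2,10,10) → FL=S FR=S RL=W RR=W
cmd 5: advance +14 → t=56, phase=(0,0,8,8) → FL=S FR=S RL=W RR=W


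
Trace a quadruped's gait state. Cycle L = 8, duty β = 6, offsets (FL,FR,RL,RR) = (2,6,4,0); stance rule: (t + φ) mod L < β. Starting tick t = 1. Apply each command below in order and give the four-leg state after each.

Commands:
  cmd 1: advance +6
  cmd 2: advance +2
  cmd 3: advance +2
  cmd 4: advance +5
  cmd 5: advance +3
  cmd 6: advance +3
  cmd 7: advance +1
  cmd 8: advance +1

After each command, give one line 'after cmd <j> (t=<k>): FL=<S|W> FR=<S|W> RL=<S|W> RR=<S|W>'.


after cmd 1 (t=7): FL=S FR=S RL=S RR=W
after cmd 2 (t=9): FL=S FR=W RL=S RR=S
after cmd 3 (t=11): FL=S FR=S RL=W RR=S
after cmd 4 (t=16): FL=S FR=W RL=S RR=S
after cmd 5 (t=19): FL=S FR=S RL=W RR=S
after cmd 6 (t=22): FL=S FR=S RL=S RR=W
after cmd 7 (t=23): FL=S FR=S RL=S RR=W
after cmd 8 (t=24): FL=S FR=W RL=S RR=S

start t=1: FL=S FR=W RL=S RR=S
cmd 1: advance +6 → t=7, phase=(1,5,3,7) → FL=S FR=S RL=S RR=W
cmd 2: advance +2 → t=9, phase=(3,7,5,1) → FL=S FR=W RL=S RR=S
cmd 3: advance +2 → t=11, phase=(5,1,7,3) → FL=S FR=S RL=W RR=S
cmd 4: advance +5 → t=16, phase=(2,6,4,0) → FL=S FR=W RL=S RR=S
cmd 5: advance +3 → t=19, phase=(5,1,7,3) → FL=S FR=S RL=W RR=S
cmd 6: advance +3 → t=22, phase=(0,4,2,6) → FL=S FR=S RL=S RR=W
cmd 7: advance +1 → t=23, phase=(1,5,3,7) → FL=S FR=S RL=S RR=W
cmd 8: advance +1 → t=24, phase=(2,6,4,0) → FL=S FR=W RL=S RR=S


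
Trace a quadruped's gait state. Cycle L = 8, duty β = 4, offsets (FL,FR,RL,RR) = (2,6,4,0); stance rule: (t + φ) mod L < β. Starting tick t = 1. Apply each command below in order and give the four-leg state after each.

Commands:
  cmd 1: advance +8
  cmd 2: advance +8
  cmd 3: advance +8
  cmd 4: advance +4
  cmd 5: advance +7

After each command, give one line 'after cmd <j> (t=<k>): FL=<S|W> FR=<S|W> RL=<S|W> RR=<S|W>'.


after cmd 1 (t=9): FL=S FR=W RL=W RR=S
after cmd 2 (t=17): FL=S FR=W RL=W RR=S
after cmd 3 (t=25): FL=S FR=W RL=W RR=S
after cmd 4 (t=29): FL=W FR=S RL=S RR=W
after cmd 5 (t=36): FL=W FR=S RL=S RR=W

start t=1: FL=S FR=W RL=W RR=S
cmd 1: advance +8 → t=9, phase=(3,7,5,1) → FL=S FR=W RL=W RR=S
cmd 2: advance +8 → t=17, phase=(3,7,5,1) → FL=S FR=W RL=W RR=S
cmd 3: advance +8 → t=25, phase=(3,7,5,1) → FL=S FR=W RL=W RR=S
cmd 4: advance +4 → t=29, phase=(7,3,1,5) → FL=W FR=S RL=S RR=W
cmd 5: advance +7 → t=36, phase=(6,2,0,4) → FL=W FR=S RL=S RR=W


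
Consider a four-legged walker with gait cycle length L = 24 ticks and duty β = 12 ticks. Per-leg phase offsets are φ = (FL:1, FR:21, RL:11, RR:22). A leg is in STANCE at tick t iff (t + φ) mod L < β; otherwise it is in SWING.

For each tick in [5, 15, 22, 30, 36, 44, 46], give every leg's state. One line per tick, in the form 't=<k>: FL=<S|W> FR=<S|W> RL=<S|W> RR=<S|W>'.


t=5: FL=S FR=S RL=W RR=S
t=15: FL=W FR=W RL=S RR=W
t=22: FL=W FR=W RL=S RR=W
t=30: FL=S FR=S RL=W RR=S
t=36: FL=W FR=S RL=W RR=S
t=44: FL=W FR=W RL=S RR=W
t=46: FL=W FR=W RL=S RR=W

t=5: phase=(6,2,16,3) vs β=12 → FL=S FR=S RL=W RR=S
t=15: phase=(16,12,2,13) vs β=12 → FL=W FR=W RL=S RR=W
t=22: phase=(23,19,9,20) vs β=12 → FL=W FR=W RL=S RR=W
t=30: phase=(7,3,17,4) vs β=12 → FL=S FR=S RL=W RR=S
t=36: phase=(13,9,23,10) vs β=12 → FL=W FR=S RL=W RR=S
t=44: phase=(21,17,7,18) vs β=12 → FL=W FR=W RL=S RR=W
t=46: phase=(23,19,9,20) vs β=12 → FL=W FR=W RL=S RR=W


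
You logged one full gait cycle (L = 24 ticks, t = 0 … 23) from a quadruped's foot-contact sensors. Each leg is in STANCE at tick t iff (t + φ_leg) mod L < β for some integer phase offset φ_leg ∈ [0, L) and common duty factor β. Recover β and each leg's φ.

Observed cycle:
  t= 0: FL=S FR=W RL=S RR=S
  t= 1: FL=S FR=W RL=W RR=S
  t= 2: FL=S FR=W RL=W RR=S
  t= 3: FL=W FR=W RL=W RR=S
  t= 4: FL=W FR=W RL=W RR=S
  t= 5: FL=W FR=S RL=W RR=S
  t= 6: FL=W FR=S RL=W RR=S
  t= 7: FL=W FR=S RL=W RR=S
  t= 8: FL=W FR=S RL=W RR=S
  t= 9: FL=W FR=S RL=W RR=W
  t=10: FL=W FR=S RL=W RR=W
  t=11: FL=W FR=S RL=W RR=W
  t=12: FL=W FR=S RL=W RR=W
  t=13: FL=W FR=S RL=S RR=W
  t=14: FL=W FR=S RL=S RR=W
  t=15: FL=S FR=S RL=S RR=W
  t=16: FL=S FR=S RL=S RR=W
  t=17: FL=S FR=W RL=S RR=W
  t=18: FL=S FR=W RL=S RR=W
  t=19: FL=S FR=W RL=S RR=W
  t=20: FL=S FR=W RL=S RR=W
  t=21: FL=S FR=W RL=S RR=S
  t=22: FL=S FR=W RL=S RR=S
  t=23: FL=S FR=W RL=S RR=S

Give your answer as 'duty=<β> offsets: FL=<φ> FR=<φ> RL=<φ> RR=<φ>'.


duty=12 offsets: FL=9 FR=19 RL=11 RR=3

duty β = stance ticks per leg = 12
FL: stance ticks = 12; W→S at t=15 → φ=9
FR: stance ticks = 12; W→S at t=5 → φ=19
RL: stance ticks = 12; W→S at t=13 → φ=11
RR: stance ticks = 12; W→S at t=21 → φ=3


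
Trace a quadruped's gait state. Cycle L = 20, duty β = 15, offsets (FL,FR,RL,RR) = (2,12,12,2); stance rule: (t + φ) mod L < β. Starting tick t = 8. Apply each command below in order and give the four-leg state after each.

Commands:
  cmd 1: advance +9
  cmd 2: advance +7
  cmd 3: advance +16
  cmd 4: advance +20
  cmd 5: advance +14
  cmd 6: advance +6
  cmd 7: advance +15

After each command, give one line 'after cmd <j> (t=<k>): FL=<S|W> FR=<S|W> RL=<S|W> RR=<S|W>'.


after cmd 1 (t=17): FL=W FR=S RL=S RR=W
after cmd 2 (t=24): FL=S FR=W RL=W RR=S
after cmd 3 (t=40): FL=S FR=S RL=S RR=S
after cmd 4 (t=60): FL=S FR=S RL=S RR=S
after cmd 5 (t=74): FL=W FR=S RL=S RR=W
after cmd 6 (t=80): FL=S FR=S RL=S RR=S
after cmd 7 (t=95): FL=W FR=S RL=S RR=W

start t=8: FL=S FR=S RL=S RR=S
cmd 1: advance +9 → t=17, phase=(19,9,9,19) → FL=W FR=S RL=S RR=W
cmd 2: advance +7 → t=24, phase=(6,16,16,6) → FL=S FR=W RL=W RR=S
cmd 3: advance +16 → t=40, phase=(2,12,12,2) → FL=S FR=S RL=S RR=S
cmd 4: advance +20 → t=60, phase=(2,12,12,2) → FL=S FR=S RL=S RR=S
cmd 5: advance +14 → t=74, phase=(16,6,6,16) → FL=W FR=S RL=S RR=W
cmd 6: advance +6 → t=80, phase=(2,12,12,2) → FL=S FR=S RL=S RR=S
cmd 7: advance +15 → t=95, phase=(17,7,7,17) → FL=W FR=S RL=S RR=W


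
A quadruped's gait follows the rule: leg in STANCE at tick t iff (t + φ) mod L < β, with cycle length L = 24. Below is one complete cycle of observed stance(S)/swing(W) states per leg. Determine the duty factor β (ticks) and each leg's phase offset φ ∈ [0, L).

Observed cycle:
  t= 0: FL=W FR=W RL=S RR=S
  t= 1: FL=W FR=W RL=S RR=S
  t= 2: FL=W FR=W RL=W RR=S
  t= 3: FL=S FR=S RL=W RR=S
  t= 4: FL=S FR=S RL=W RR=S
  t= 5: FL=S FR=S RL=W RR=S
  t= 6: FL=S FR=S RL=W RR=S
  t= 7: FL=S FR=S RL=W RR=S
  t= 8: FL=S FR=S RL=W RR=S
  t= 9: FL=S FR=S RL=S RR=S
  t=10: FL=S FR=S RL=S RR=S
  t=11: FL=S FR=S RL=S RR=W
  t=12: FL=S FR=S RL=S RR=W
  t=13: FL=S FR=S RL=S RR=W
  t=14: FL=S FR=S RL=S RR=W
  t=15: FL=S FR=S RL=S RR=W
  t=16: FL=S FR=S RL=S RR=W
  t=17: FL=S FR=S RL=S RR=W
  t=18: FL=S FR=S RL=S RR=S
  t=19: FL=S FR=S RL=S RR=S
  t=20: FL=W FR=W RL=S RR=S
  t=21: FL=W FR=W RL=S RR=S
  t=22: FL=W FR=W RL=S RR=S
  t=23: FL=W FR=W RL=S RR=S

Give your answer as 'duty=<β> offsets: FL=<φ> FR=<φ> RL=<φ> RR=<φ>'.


duty=17 offsets: FL=21 FR=21 RL=15 RR=6

duty β = stance ticks per leg = 17
FL: stance ticks = 17; W→S at t=3 → φ=21
FR: stance ticks = 17; W→S at t=3 → φ=21
RL: stance ticks = 17; W→S at t=9 → φ=15
RR: stance ticks = 17; W→S at t=18 → φ=6


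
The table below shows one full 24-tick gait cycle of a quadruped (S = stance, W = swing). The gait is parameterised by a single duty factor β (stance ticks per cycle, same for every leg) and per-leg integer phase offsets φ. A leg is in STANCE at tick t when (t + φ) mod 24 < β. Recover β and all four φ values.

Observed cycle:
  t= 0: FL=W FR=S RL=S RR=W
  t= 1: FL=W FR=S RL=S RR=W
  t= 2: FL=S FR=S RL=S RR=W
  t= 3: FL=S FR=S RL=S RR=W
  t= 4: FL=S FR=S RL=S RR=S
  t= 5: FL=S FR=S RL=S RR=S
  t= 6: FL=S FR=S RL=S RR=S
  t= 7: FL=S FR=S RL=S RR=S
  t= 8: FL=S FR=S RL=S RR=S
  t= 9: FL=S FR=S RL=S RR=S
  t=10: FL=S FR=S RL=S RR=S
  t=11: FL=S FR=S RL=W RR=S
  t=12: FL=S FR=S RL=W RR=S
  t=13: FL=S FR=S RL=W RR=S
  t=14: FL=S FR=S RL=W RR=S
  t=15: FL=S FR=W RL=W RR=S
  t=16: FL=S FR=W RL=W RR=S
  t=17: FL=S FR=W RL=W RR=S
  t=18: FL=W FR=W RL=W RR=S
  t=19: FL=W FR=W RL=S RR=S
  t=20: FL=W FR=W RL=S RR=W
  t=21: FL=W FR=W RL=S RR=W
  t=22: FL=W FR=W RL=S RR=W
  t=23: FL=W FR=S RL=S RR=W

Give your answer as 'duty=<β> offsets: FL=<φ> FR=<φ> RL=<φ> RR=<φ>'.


duty β = stance ticks per leg = 16
FL: stance ticks = 16; W→S at t=2 → φ=22
FR: stance ticks = 16; W→S at t=23 → φ=1
RL: stance ticks = 16; W→S at t=19 → φ=5
RR: stance ticks = 16; W→S at t=4 → φ=20

duty=16 offsets: FL=22 FR=1 RL=5 RR=20


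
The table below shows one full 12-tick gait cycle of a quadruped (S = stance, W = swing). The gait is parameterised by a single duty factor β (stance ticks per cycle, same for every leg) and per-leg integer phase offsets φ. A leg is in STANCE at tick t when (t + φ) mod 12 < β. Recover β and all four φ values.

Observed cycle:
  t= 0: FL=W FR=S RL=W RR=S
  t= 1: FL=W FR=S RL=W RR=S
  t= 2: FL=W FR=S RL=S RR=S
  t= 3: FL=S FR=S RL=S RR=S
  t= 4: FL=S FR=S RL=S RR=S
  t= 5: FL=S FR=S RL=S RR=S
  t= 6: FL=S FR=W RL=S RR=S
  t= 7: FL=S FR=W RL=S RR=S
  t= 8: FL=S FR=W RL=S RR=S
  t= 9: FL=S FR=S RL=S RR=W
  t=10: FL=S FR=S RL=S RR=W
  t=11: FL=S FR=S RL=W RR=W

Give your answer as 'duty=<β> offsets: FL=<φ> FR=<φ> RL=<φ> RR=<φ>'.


duty β = stance ticks per leg = 9
FL: stance ticks = 9; W→S at t=3 → φ=9
FR: stance ticks = 9; W→S at t=9 → φ=3
RL: stance ticks = 9; W→S at t=2 → φ=10
RR: stance ticks = 9; W→S at t=0 → φ=0

duty=9 offsets: FL=9 FR=3 RL=10 RR=0
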